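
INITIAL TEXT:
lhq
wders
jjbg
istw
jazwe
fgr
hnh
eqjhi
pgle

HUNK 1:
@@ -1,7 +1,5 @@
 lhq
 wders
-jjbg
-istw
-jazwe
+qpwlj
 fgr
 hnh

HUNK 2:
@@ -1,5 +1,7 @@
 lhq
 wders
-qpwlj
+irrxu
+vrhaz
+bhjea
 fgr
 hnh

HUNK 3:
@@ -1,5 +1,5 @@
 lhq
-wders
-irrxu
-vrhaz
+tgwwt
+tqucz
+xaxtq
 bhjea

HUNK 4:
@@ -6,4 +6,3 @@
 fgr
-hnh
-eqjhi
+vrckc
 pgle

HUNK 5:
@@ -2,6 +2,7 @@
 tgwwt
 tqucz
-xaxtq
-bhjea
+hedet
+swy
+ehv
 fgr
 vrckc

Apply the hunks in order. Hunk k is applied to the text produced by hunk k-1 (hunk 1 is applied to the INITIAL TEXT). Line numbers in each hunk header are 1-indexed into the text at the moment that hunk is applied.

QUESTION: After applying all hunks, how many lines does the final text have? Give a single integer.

Answer: 9

Derivation:
Hunk 1: at line 1 remove [jjbg,istw,jazwe] add [qpwlj] -> 7 lines: lhq wders qpwlj fgr hnh eqjhi pgle
Hunk 2: at line 1 remove [qpwlj] add [irrxu,vrhaz,bhjea] -> 9 lines: lhq wders irrxu vrhaz bhjea fgr hnh eqjhi pgle
Hunk 3: at line 1 remove [wders,irrxu,vrhaz] add [tgwwt,tqucz,xaxtq] -> 9 lines: lhq tgwwt tqucz xaxtq bhjea fgr hnh eqjhi pgle
Hunk 4: at line 6 remove [hnh,eqjhi] add [vrckc] -> 8 lines: lhq tgwwt tqucz xaxtq bhjea fgr vrckc pgle
Hunk 5: at line 2 remove [xaxtq,bhjea] add [hedet,swy,ehv] -> 9 lines: lhq tgwwt tqucz hedet swy ehv fgr vrckc pgle
Final line count: 9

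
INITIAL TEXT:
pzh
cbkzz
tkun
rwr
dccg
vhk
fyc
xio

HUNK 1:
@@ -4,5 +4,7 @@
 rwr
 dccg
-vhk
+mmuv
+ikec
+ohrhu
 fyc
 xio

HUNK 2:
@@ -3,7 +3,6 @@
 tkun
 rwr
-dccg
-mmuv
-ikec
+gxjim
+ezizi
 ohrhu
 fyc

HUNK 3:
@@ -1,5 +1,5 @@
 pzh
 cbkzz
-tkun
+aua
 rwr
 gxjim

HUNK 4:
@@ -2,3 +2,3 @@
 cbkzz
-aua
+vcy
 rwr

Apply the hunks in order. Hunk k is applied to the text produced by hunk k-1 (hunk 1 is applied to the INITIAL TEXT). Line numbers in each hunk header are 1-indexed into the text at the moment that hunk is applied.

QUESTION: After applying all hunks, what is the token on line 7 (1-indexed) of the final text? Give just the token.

Answer: ohrhu

Derivation:
Hunk 1: at line 4 remove [vhk] add [mmuv,ikec,ohrhu] -> 10 lines: pzh cbkzz tkun rwr dccg mmuv ikec ohrhu fyc xio
Hunk 2: at line 3 remove [dccg,mmuv,ikec] add [gxjim,ezizi] -> 9 lines: pzh cbkzz tkun rwr gxjim ezizi ohrhu fyc xio
Hunk 3: at line 1 remove [tkun] add [aua] -> 9 lines: pzh cbkzz aua rwr gxjim ezizi ohrhu fyc xio
Hunk 4: at line 2 remove [aua] add [vcy] -> 9 lines: pzh cbkzz vcy rwr gxjim ezizi ohrhu fyc xio
Final line 7: ohrhu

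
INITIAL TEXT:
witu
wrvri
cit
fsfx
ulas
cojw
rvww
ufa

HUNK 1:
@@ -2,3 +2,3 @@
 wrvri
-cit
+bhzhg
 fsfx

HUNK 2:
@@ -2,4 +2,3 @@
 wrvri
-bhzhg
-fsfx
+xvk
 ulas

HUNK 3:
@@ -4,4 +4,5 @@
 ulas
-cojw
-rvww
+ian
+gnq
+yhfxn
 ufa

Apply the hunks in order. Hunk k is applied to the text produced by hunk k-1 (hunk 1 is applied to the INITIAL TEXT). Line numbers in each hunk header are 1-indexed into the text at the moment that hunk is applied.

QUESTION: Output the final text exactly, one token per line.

Answer: witu
wrvri
xvk
ulas
ian
gnq
yhfxn
ufa

Derivation:
Hunk 1: at line 2 remove [cit] add [bhzhg] -> 8 lines: witu wrvri bhzhg fsfx ulas cojw rvww ufa
Hunk 2: at line 2 remove [bhzhg,fsfx] add [xvk] -> 7 lines: witu wrvri xvk ulas cojw rvww ufa
Hunk 3: at line 4 remove [cojw,rvww] add [ian,gnq,yhfxn] -> 8 lines: witu wrvri xvk ulas ian gnq yhfxn ufa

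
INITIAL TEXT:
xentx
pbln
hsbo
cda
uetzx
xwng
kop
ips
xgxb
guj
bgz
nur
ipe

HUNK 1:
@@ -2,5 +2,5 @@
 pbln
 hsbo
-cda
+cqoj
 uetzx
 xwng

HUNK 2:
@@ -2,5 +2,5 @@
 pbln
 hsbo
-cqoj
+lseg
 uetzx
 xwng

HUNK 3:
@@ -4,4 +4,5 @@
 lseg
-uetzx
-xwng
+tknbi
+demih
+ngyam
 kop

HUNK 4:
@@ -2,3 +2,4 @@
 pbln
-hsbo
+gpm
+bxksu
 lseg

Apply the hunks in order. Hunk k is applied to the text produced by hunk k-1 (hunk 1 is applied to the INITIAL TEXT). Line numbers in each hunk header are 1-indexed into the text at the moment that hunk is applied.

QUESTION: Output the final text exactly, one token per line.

Answer: xentx
pbln
gpm
bxksu
lseg
tknbi
demih
ngyam
kop
ips
xgxb
guj
bgz
nur
ipe

Derivation:
Hunk 1: at line 2 remove [cda] add [cqoj] -> 13 lines: xentx pbln hsbo cqoj uetzx xwng kop ips xgxb guj bgz nur ipe
Hunk 2: at line 2 remove [cqoj] add [lseg] -> 13 lines: xentx pbln hsbo lseg uetzx xwng kop ips xgxb guj bgz nur ipe
Hunk 3: at line 4 remove [uetzx,xwng] add [tknbi,demih,ngyam] -> 14 lines: xentx pbln hsbo lseg tknbi demih ngyam kop ips xgxb guj bgz nur ipe
Hunk 4: at line 2 remove [hsbo] add [gpm,bxksu] -> 15 lines: xentx pbln gpm bxksu lseg tknbi demih ngyam kop ips xgxb guj bgz nur ipe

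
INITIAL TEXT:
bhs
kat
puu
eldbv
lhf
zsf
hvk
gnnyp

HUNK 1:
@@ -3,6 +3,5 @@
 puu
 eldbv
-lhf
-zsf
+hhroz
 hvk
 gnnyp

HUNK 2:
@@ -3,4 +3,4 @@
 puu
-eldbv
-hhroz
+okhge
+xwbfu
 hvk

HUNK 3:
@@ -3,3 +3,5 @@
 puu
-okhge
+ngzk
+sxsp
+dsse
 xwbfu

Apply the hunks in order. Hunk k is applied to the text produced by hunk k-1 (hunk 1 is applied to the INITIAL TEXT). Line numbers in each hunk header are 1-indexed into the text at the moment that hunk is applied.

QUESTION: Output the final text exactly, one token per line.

Answer: bhs
kat
puu
ngzk
sxsp
dsse
xwbfu
hvk
gnnyp

Derivation:
Hunk 1: at line 3 remove [lhf,zsf] add [hhroz] -> 7 lines: bhs kat puu eldbv hhroz hvk gnnyp
Hunk 2: at line 3 remove [eldbv,hhroz] add [okhge,xwbfu] -> 7 lines: bhs kat puu okhge xwbfu hvk gnnyp
Hunk 3: at line 3 remove [okhge] add [ngzk,sxsp,dsse] -> 9 lines: bhs kat puu ngzk sxsp dsse xwbfu hvk gnnyp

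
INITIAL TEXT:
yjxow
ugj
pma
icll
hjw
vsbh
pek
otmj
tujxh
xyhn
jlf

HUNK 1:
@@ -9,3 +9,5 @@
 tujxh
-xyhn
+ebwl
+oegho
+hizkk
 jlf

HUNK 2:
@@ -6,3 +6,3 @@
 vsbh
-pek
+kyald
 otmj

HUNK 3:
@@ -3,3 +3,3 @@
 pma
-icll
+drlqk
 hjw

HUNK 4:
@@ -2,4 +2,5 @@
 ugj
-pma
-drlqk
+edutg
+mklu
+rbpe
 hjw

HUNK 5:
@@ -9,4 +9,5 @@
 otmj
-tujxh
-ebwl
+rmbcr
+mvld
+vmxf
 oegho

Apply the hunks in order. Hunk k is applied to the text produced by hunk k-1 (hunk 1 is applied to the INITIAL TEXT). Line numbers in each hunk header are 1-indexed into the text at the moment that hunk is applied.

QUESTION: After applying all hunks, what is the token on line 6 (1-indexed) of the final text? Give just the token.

Hunk 1: at line 9 remove [xyhn] add [ebwl,oegho,hizkk] -> 13 lines: yjxow ugj pma icll hjw vsbh pek otmj tujxh ebwl oegho hizkk jlf
Hunk 2: at line 6 remove [pek] add [kyald] -> 13 lines: yjxow ugj pma icll hjw vsbh kyald otmj tujxh ebwl oegho hizkk jlf
Hunk 3: at line 3 remove [icll] add [drlqk] -> 13 lines: yjxow ugj pma drlqk hjw vsbh kyald otmj tujxh ebwl oegho hizkk jlf
Hunk 4: at line 2 remove [pma,drlqk] add [edutg,mklu,rbpe] -> 14 lines: yjxow ugj edutg mklu rbpe hjw vsbh kyald otmj tujxh ebwl oegho hizkk jlf
Hunk 5: at line 9 remove [tujxh,ebwl] add [rmbcr,mvld,vmxf] -> 15 lines: yjxow ugj edutg mklu rbpe hjw vsbh kyald otmj rmbcr mvld vmxf oegho hizkk jlf
Final line 6: hjw

Answer: hjw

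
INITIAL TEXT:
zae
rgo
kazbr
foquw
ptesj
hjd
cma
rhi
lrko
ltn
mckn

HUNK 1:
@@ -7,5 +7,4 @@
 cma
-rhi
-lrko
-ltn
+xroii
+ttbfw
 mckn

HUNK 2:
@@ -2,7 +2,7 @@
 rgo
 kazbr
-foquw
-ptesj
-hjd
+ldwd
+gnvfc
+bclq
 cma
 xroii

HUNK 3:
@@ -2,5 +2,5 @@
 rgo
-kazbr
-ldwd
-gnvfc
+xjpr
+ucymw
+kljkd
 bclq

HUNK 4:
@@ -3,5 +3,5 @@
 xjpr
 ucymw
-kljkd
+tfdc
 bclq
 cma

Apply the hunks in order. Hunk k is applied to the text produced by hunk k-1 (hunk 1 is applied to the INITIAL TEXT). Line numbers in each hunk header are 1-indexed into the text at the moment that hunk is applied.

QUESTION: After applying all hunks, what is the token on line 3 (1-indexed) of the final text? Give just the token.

Hunk 1: at line 7 remove [rhi,lrko,ltn] add [xroii,ttbfw] -> 10 lines: zae rgo kazbr foquw ptesj hjd cma xroii ttbfw mckn
Hunk 2: at line 2 remove [foquw,ptesj,hjd] add [ldwd,gnvfc,bclq] -> 10 lines: zae rgo kazbr ldwd gnvfc bclq cma xroii ttbfw mckn
Hunk 3: at line 2 remove [kazbr,ldwd,gnvfc] add [xjpr,ucymw,kljkd] -> 10 lines: zae rgo xjpr ucymw kljkd bclq cma xroii ttbfw mckn
Hunk 4: at line 3 remove [kljkd] add [tfdc] -> 10 lines: zae rgo xjpr ucymw tfdc bclq cma xroii ttbfw mckn
Final line 3: xjpr

Answer: xjpr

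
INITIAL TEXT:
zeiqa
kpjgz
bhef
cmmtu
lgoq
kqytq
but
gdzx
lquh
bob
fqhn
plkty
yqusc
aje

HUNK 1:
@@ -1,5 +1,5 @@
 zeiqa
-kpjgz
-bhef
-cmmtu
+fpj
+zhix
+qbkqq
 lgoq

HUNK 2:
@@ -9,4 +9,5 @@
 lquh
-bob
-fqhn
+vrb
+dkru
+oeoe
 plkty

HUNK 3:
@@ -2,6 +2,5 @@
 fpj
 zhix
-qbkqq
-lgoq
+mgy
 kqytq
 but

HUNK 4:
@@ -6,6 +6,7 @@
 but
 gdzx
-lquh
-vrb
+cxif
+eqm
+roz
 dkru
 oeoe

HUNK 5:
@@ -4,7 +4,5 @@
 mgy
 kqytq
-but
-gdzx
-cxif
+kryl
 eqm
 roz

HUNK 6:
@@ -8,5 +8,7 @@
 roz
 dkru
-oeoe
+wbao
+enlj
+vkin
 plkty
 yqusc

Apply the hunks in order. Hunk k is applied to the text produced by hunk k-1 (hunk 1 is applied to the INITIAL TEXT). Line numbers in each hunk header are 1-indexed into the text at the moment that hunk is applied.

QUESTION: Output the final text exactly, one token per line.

Hunk 1: at line 1 remove [kpjgz,bhef,cmmtu] add [fpj,zhix,qbkqq] -> 14 lines: zeiqa fpj zhix qbkqq lgoq kqytq but gdzx lquh bob fqhn plkty yqusc aje
Hunk 2: at line 9 remove [bob,fqhn] add [vrb,dkru,oeoe] -> 15 lines: zeiqa fpj zhix qbkqq lgoq kqytq but gdzx lquh vrb dkru oeoe plkty yqusc aje
Hunk 3: at line 2 remove [qbkqq,lgoq] add [mgy] -> 14 lines: zeiqa fpj zhix mgy kqytq but gdzx lquh vrb dkru oeoe plkty yqusc aje
Hunk 4: at line 6 remove [lquh,vrb] add [cxif,eqm,roz] -> 15 lines: zeiqa fpj zhix mgy kqytq but gdzx cxif eqm roz dkru oeoe plkty yqusc aje
Hunk 5: at line 4 remove [but,gdzx,cxif] add [kryl] -> 13 lines: zeiqa fpj zhix mgy kqytq kryl eqm roz dkru oeoe plkty yqusc aje
Hunk 6: at line 8 remove [oeoe] add [wbao,enlj,vkin] -> 15 lines: zeiqa fpj zhix mgy kqytq kryl eqm roz dkru wbao enlj vkin plkty yqusc aje

Answer: zeiqa
fpj
zhix
mgy
kqytq
kryl
eqm
roz
dkru
wbao
enlj
vkin
plkty
yqusc
aje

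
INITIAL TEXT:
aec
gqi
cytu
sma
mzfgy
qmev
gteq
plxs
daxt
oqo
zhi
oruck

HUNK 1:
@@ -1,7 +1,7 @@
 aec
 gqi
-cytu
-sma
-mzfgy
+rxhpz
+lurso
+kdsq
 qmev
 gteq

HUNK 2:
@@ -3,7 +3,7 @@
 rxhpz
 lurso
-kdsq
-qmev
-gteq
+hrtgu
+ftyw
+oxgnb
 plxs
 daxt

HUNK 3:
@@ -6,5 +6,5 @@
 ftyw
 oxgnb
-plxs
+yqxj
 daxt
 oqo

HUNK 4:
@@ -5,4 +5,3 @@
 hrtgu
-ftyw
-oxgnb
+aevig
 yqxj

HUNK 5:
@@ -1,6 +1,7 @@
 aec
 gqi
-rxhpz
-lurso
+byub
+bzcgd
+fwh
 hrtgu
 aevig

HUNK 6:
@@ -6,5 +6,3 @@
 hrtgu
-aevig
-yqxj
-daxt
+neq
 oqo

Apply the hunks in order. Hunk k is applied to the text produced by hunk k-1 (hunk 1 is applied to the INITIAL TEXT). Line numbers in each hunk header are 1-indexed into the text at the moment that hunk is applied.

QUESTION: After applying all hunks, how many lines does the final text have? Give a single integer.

Hunk 1: at line 1 remove [cytu,sma,mzfgy] add [rxhpz,lurso,kdsq] -> 12 lines: aec gqi rxhpz lurso kdsq qmev gteq plxs daxt oqo zhi oruck
Hunk 2: at line 3 remove [kdsq,qmev,gteq] add [hrtgu,ftyw,oxgnb] -> 12 lines: aec gqi rxhpz lurso hrtgu ftyw oxgnb plxs daxt oqo zhi oruck
Hunk 3: at line 6 remove [plxs] add [yqxj] -> 12 lines: aec gqi rxhpz lurso hrtgu ftyw oxgnb yqxj daxt oqo zhi oruck
Hunk 4: at line 5 remove [ftyw,oxgnb] add [aevig] -> 11 lines: aec gqi rxhpz lurso hrtgu aevig yqxj daxt oqo zhi oruck
Hunk 5: at line 1 remove [rxhpz,lurso] add [byub,bzcgd,fwh] -> 12 lines: aec gqi byub bzcgd fwh hrtgu aevig yqxj daxt oqo zhi oruck
Hunk 6: at line 6 remove [aevig,yqxj,daxt] add [neq] -> 10 lines: aec gqi byub bzcgd fwh hrtgu neq oqo zhi oruck
Final line count: 10

Answer: 10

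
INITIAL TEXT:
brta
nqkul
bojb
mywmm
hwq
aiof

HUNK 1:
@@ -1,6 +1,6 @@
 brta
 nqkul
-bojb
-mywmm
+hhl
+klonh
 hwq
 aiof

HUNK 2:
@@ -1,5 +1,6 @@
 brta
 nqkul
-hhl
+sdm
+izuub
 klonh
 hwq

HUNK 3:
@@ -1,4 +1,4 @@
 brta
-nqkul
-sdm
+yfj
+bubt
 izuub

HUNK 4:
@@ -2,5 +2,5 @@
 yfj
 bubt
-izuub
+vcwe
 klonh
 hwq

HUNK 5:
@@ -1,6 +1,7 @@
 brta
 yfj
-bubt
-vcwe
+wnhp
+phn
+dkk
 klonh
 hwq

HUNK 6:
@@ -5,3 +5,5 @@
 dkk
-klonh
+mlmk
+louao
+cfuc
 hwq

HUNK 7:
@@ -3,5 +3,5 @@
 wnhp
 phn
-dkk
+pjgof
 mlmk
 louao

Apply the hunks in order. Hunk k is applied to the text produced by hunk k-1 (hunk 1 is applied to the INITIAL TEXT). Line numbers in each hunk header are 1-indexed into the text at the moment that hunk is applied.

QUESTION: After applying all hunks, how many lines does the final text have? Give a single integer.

Hunk 1: at line 1 remove [bojb,mywmm] add [hhl,klonh] -> 6 lines: brta nqkul hhl klonh hwq aiof
Hunk 2: at line 1 remove [hhl] add [sdm,izuub] -> 7 lines: brta nqkul sdm izuub klonh hwq aiof
Hunk 3: at line 1 remove [nqkul,sdm] add [yfj,bubt] -> 7 lines: brta yfj bubt izuub klonh hwq aiof
Hunk 4: at line 2 remove [izuub] add [vcwe] -> 7 lines: brta yfj bubt vcwe klonh hwq aiof
Hunk 5: at line 1 remove [bubt,vcwe] add [wnhp,phn,dkk] -> 8 lines: brta yfj wnhp phn dkk klonh hwq aiof
Hunk 6: at line 5 remove [klonh] add [mlmk,louao,cfuc] -> 10 lines: brta yfj wnhp phn dkk mlmk louao cfuc hwq aiof
Hunk 7: at line 3 remove [dkk] add [pjgof] -> 10 lines: brta yfj wnhp phn pjgof mlmk louao cfuc hwq aiof
Final line count: 10

Answer: 10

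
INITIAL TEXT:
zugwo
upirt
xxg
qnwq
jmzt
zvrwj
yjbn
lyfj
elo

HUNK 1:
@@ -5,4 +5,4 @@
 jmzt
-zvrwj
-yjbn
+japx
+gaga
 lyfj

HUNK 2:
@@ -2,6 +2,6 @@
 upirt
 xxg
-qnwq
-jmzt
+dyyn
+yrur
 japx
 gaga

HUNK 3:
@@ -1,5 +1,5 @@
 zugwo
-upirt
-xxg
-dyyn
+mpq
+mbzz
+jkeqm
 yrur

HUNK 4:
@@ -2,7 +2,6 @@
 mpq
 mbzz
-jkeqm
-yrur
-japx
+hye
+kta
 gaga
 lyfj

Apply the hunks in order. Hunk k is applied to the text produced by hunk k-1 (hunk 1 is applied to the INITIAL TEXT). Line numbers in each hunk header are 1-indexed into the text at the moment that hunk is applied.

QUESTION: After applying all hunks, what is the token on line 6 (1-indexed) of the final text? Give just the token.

Hunk 1: at line 5 remove [zvrwj,yjbn] add [japx,gaga] -> 9 lines: zugwo upirt xxg qnwq jmzt japx gaga lyfj elo
Hunk 2: at line 2 remove [qnwq,jmzt] add [dyyn,yrur] -> 9 lines: zugwo upirt xxg dyyn yrur japx gaga lyfj elo
Hunk 3: at line 1 remove [upirt,xxg,dyyn] add [mpq,mbzz,jkeqm] -> 9 lines: zugwo mpq mbzz jkeqm yrur japx gaga lyfj elo
Hunk 4: at line 2 remove [jkeqm,yrur,japx] add [hye,kta] -> 8 lines: zugwo mpq mbzz hye kta gaga lyfj elo
Final line 6: gaga

Answer: gaga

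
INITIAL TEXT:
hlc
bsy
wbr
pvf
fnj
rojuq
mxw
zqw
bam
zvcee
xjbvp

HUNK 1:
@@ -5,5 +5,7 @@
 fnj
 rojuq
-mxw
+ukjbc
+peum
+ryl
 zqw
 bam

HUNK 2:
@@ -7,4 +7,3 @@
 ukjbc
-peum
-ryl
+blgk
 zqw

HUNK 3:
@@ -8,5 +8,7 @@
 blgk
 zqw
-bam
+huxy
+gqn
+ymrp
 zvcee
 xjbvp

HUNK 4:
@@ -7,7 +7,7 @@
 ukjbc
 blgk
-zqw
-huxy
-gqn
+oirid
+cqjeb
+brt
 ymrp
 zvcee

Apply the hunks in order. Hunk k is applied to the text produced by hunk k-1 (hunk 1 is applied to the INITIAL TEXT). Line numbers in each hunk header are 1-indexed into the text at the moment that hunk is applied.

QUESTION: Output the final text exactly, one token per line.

Answer: hlc
bsy
wbr
pvf
fnj
rojuq
ukjbc
blgk
oirid
cqjeb
brt
ymrp
zvcee
xjbvp

Derivation:
Hunk 1: at line 5 remove [mxw] add [ukjbc,peum,ryl] -> 13 lines: hlc bsy wbr pvf fnj rojuq ukjbc peum ryl zqw bam zvcee xjbvp
Hunk 2: at line 7 remove [peum,ryl] add [blgk] -> 12 lines: hlc bsy wbr pvf fnj rojuq ukjbc blgk zqw bam zvcee xjbvp
Hunk 3: at line 8 remove [bam] add [huxy,gqn,ymrp] -> 14 lines: hlc bsy wbr pvf fnj rojuq ukjbc blgk zqw huxy gqn ymrp zvcee xjbvp
Hunk 4: at line 7 remove [zqw,huxy,gqn] add [oirid,cqjeb,brt] -> 14 lines: hlc bsy wbr pvf fnj rojuq ukjbc blgk oirid cqjeb brt ymrp zvcee xjbvp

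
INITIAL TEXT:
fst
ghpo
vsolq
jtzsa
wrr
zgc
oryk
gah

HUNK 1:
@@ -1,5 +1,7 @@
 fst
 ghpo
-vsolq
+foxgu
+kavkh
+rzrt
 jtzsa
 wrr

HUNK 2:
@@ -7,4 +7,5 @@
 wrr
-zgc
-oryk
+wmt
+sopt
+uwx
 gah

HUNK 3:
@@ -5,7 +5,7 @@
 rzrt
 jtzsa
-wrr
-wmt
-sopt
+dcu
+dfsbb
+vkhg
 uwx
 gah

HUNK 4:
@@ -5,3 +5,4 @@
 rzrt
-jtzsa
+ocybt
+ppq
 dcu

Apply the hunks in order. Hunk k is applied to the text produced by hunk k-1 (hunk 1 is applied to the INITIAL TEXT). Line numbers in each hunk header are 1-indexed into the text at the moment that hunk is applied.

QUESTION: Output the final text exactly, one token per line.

Answer: fst
ghpo
foxgu
kavkh
rzrt
ocybt
ppq
dcu
dfsbb
vkhg
uwx
gah

Derivation:
Hunk 1: at line 1 remove [vsolq] add [foxgu,kavkh,rzrt] -> 10 lines: fst ghpo foxgu kavkh rzrt jtzsa wrr zgc oryk gah
Hunk 2: at line 7 remove [zgc,oryk] add [wmt,sopt,uwx] -> 11 lines: fst ghpo foxgu kavkh rzrt jtzsa wrr wmt sopt uwx gah
Hunk 3: at line 5 remove [wrr,wmt,sopt] add [dcu,dfsbb,vkhg] -> 11 lines: fst ghpo foxgu kavkh rzrt jtzsa dcu dfsbb vkhg uwx gah
Hunk 4: at line 5 remove [jtzsa] add [ocybt,ppq] -> 12 lines: fst ghpo foxgu kavkh rzrt ocybt ppq dcu dfsbb vkhg uwx gah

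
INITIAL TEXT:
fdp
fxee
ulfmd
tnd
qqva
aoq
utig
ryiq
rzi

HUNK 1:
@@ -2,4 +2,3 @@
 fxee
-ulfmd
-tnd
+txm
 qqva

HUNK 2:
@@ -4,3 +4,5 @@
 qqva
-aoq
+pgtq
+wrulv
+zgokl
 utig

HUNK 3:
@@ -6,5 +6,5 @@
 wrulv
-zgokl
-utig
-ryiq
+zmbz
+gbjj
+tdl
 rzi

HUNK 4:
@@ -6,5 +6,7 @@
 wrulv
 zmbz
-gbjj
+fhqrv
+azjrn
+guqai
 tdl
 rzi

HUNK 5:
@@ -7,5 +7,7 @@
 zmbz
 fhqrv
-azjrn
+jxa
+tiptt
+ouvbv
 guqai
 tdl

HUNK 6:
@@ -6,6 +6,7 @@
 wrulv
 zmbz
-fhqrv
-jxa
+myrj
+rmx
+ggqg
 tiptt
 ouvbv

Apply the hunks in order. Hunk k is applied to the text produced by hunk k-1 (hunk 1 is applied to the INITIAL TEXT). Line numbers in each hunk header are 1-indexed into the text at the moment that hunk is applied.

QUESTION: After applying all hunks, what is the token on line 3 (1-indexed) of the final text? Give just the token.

Answer: txm

Derivation:
Hunk 1: at line 2 remove [ulfmd,tnd] add [txm] -> 8 lines: fdp fxee txm qqva aoq utig ryiq rzi
Hunk 2: at line 4 remove [aoq] add [pgtq,wrulv,zgokl] -> 10 lines: fdp fxee txm qqva pgtq wrulv zgokl utig ryiq rzi
Hunk 3: at line 6 remove [zgokl,utig,ryiq] add [zmbz,gbjj,tdl] -> 10 lines: fdp fxee txm qqva pgtq wrulv zmbz gbjj tdl rzi
Hunk 4: at line 6 remove [gbjj] add [fhqrv,azjrn,guqai] -> 12 lines: fdp fxee txm qqva pgtq wrulv zmbz fhqrv azjrn guqai tdl rzi
Hunk 5: at line 7 remove [azjrn] add [jxa,tiptt,ouvbv] -> 14 lines: fdp fxee txm qqva pgtq wrulv zmbz fhqrv jxa tiptt ouvbv guqai tdl rzi
Hunk 6: at line 6 remove [fhqrv,jxa] add [myrj,rmx,ggqg] -> 15 lines: fdp fxee txm qqva pgtq wrulv zmbz myrj rmx ggqg tiptt ouvbv guqai tdl rzi
Final line 3: txm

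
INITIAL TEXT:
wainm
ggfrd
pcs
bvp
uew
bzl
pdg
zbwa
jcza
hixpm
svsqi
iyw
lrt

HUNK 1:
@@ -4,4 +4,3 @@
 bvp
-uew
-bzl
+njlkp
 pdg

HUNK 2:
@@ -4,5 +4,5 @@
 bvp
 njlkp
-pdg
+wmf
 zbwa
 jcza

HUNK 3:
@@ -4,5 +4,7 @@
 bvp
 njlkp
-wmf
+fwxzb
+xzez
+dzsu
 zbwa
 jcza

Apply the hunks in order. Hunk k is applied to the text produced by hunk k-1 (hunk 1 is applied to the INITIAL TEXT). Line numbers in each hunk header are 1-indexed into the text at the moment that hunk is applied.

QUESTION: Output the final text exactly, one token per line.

Hunk 1: at line 4 remove [uew,bzl] add [njlkp] -> 12 lines: wainm ggfrd pcs bvp njlkp pdg zbwa jcza hixpm svsqi iyw lrt
Hunk 2: at line 4 remove [pdg] add [wmf] -> 12 lines: wainm ggfrd pcs bvp njlkp wmf zbwa jcza hixpm svsqi iyw lrt
Hunk 3: at line 4 remove [wmf] add [fwxzb,xzez,dzsu] -> 14 lines: wainm ggfrd pcs bvp njlkp fwxzb xzez dzsu zbwa jcza hixpm svsqi iyw lrt

Answer: wainm
ggfrd
pcs
bvp
njlkp
fwxzb
xzez
dzsu
zbwa
jcza
hixpm
svsqi
iyw
lrt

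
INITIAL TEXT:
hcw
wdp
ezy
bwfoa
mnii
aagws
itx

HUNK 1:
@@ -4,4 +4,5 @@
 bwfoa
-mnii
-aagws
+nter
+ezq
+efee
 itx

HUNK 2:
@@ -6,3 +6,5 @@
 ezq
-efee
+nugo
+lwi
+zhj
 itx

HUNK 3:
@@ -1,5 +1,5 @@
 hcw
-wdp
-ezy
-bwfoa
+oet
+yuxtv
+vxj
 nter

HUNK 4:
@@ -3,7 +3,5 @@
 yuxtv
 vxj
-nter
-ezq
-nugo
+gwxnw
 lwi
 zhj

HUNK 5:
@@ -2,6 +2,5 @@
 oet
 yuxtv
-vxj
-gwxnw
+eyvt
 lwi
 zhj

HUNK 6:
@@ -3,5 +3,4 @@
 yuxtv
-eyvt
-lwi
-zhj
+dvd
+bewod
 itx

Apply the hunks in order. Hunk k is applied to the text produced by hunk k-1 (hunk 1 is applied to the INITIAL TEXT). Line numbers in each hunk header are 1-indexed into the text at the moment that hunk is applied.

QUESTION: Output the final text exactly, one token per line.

Hunk 1: at line 4 remove [mnii,aagws] add [nter,ezq,efee] -> 8 lines: hcw wdp ezy bwfoa nter ezq efee itx
Hunk 2: at line 6 remove [efee] add [nugo,lwi,zhj] -> 10 lines: hcw wdp ezy bwfoa nter ezq nugo lwi zhj itx
Hunk 3: at line 1 remove [wdp,ezy,bwfoa] add [oet,yuxtv,vxj] -> 10 lines: hcw oet yuxtv vxj nter ezq nugo lwi zhj itx
Hunk 4: at line 3 remove [nter,ezq,nugo] add [gwxnw] -> 8 lines: hcw oet yuxtv vxj gwxnw lwi zhj itx
Hunk 5: at line 2 remove [vxj,gwxnw] add [eyvt] -> 7 lines: hcw oet yuxtv eyvt lwi zhj itx
Hunk 6: at line 3 remove [eyvt,lwi,zhj] add [dvd,bewod] -> 6 lines: hcw oet yuxtv dvd bewod itx

Answer: hcw
oet
yuxtv
dvd
bewod
itx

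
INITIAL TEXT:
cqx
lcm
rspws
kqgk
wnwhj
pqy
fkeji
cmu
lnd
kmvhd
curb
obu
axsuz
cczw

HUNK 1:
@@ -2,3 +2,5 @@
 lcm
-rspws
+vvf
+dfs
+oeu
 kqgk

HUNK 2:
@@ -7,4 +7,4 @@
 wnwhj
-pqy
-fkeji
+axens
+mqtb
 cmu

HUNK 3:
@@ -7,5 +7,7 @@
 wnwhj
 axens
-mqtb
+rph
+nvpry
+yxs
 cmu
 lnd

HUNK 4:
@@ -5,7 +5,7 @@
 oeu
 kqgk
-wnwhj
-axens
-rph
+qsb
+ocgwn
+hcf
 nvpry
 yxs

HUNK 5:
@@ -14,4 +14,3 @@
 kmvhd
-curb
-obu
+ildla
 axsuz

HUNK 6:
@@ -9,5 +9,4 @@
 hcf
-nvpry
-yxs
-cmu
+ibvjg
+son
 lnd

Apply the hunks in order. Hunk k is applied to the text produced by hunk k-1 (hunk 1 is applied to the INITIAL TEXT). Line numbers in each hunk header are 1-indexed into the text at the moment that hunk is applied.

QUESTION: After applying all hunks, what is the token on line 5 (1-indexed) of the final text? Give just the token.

Answer: oeu

Derivation:
Hunk 1: at line 2 remove [rspws] add [vvf,dfs,oeu] -> 16 lines: cqx lcm vvf dfs oeu kqgk wnwhj pqy fkeji cmu lnd kmvhd curb obu axsuz cczw
Hunk 2: at line 7 remove [pqy,fkeji] add [axens,mqtb] -> 16 lines: cqx lcm vvf dfs oeu kqgk wnwhj axens mqtb cmu lnd kmvhd curb obu axsuz cczw
Hunk 3: at line 7 remove [mqtb] add [rph,nvpry,yxs] -> 18 lines: cqx lcm vvf dfs oeu kqgk wnwhj axens rph nvpry yxs cmu lnd kmvhd curb obu axsuz cczw
Hunk 4: at line 5 remove [wnwhj,axens,rph] add [qsb,ocgwn,hcf] -> 18 lines: cqx lcm vvf dfs oeu kqgk qsb ocgwn hcf nvpry yxs cmu lnd kmvhd curb obu axsuz cczw
Hunk 5: at line 14 remove [curb,obu] add [ildla] -> 17 lines: cqx lcm vvf dfs oeu kqgk qsb ocgwn hcf nvpry yxs cmu lnd kmvhd ildla axsuz cczw
Hunk 6: at line 9 remove [nvpry,yxs,cmu] add [ibvjg,son] -> 16 lines: cqx lcm vvf dfs oeu kqgk qsb ocgwn hcf ibvjg son lnd kmvhd ildla axsuz cczw
Final line 5: oeu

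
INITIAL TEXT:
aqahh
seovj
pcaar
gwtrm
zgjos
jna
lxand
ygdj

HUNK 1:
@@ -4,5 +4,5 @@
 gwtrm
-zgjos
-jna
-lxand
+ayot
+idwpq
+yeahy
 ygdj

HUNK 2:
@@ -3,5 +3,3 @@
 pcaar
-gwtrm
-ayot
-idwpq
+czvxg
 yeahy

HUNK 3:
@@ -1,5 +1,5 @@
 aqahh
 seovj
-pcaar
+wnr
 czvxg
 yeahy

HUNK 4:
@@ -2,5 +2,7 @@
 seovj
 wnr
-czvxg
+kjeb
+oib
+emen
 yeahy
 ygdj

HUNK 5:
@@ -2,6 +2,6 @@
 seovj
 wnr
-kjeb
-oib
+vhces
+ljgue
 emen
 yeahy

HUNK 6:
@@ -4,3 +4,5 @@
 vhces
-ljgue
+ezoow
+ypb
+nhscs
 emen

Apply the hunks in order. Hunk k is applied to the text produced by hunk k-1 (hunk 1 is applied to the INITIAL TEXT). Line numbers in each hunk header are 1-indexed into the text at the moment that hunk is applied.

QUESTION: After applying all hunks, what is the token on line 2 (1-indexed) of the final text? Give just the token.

Hunk 1: at line 4 remove [zgjos,jna,lxand] add [ayot,idwpq,yeahy] -> 8 lines: aqahh seovj pcaar gwtrm ayot idwpq yeahy ygdj
Hunk 2: at line 3 remove [gwtrm,ayot,idwpq] add [czvxg] -> 6 lines: aqahh seovj pcaar czvxg yeahy ygdj
Hunk 3: at line 1 remove [pcaar] add [wnr] -> 6 lines: aqahh seovj wnr czvxg yeahy ygdj
Hunk 4: at line 2 remove [czvxg] add [kjeb,oib,emen] -> 8 lines: aqahh seovj wnr kjeb oib emen yeahy ygdj
Hunk 5: at line 2 remove [kjeb,oib] add [vhces,ljgue] -> 8 lines: aqahh seovj wnr vhces ljgue emen yeahy ygdj
Hunk 6: at line 4 remove [ljgue] add [ezoow,ypb,nhscs] -> 10 lines: aqahh seovj wnr vhces ezoow ypb nhscs emen yeahy ygdj
Final line 2: seovj

Answer: seovj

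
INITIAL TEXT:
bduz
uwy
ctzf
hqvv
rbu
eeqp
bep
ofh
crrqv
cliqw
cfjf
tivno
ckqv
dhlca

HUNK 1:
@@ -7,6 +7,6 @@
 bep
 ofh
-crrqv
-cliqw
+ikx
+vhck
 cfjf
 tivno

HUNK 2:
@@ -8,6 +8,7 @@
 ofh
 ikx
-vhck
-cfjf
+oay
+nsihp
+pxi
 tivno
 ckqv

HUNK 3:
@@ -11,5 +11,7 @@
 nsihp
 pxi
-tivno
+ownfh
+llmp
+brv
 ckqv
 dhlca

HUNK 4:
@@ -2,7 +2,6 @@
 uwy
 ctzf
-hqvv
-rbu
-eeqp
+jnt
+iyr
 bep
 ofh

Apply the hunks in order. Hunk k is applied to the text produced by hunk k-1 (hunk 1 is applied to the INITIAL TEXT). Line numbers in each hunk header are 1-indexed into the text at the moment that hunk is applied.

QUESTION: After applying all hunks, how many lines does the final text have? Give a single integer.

Hunk 1: at line 7 remove [crrqv,cliqw] add [ikx,vhck] -> 14 lines: bduz uwy ctzf hqvv rbu eeqp bep ofh ikx vhck cfjf tivno ckqv dhlca
Hunk 2: at line 8 remove [vhck,cfjf] add [oay,nsihp,pxi] -> 15 lines: bduz uwy ctzf hqvv rbu eeqp bep ofh ikx oay nsihp pxi tivno ckqv dhlca
Hunk 3: at line 11 remove [tivno] add [ownfh,llmp,brv] -> 17 lines: bduz uwy ctzf hqvv rbu eeqp bep ofh ikx oay nsihp pxi ownfh llmp brv ckqv dhlca
Hunk 4: at line 2 remove [hqvv,rbu,eeqp] add [jnt,iyr] -> 16 lines: bduz uwy ctzf jnt iyr bep ofh ikx oay nsihp pxi ownfh llmp brv ckqv dhlca
Final line count: 16

Answer: 16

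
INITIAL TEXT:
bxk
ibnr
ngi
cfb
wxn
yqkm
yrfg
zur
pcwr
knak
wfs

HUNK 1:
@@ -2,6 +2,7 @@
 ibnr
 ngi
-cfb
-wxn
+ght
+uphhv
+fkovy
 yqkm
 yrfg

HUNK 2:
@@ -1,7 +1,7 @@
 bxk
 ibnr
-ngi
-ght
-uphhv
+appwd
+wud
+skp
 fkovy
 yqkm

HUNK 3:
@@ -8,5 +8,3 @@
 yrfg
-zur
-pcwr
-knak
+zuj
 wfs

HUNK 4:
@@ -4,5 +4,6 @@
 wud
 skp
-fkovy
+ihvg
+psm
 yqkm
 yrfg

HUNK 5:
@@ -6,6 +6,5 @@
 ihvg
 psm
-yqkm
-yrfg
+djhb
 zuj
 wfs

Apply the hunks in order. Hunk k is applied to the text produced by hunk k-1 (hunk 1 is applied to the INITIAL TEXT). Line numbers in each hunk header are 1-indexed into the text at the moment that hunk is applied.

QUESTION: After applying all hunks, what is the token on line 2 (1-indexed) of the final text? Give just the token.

Hunk 1: at line 2 remove [cfb,wxn] add [ght,uphhv,fkovy] -> 12 lines: bxk ibnr ngi ght uphhv fkovy yqkm yrfg zur pcwr knak wfs
Hunk 2: at line 1 remove [ngi,ght,uphhv] add [appwd,wud,skp] -> 12 lines: bxk ibnr appwd wud skp fkovy yqkm yrfg zur pcwr knak wfs
Hunk 3: at line 8 remove [zur,pcwr,knak] add [zuj] -> 10 lines: bxk ibnr appwd wud skp fkovy yqkm yrfg zuj wfs
Hunk 4: at line 4 remove [fkovy] add [ihvg,psm] -> 11 lines: bxk ibnr appwd wud skp ihvg psm yqkm yrfg zuj wfs
Hunk 5: at line 6 remove [yqkm,yrfg] add [djhb] -> 10 lines: bxk ibnr appwd wud skp ihvg psm djhb zuj wfs
Final line 2: ibnr

Answer: ibnr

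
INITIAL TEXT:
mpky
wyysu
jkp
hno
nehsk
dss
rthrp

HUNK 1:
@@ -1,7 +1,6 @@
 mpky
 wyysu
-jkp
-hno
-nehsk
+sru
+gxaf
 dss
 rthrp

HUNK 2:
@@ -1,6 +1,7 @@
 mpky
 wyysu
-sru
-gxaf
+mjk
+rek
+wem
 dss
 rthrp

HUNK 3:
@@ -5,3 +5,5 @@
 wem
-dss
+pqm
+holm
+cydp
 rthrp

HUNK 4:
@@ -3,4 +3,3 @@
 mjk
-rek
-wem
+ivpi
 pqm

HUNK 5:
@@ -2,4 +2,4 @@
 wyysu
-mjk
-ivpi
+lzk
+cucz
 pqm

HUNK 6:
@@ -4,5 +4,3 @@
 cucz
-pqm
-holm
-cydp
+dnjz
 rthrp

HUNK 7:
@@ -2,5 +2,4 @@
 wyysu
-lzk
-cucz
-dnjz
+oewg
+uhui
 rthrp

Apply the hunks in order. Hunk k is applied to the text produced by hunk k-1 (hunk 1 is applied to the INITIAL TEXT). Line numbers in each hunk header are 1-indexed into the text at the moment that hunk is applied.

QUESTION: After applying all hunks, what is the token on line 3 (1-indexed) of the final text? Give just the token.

Answer: oewg

Derivation:
Hunk 1: at line 1 remove [jkp,hno,nehsk] add [sru,gxaf] -> 6 lines: mpky wyysu sru gxaf dss rthrp
Hunk 2: at line 1 remove [sru,gxaf] add [mjk,rek,wem] -> 7 lines: mpky wyysu mjk rek wem dss rthrp
Hunk 3: at line 5 remove [dss] add [pqm,holm,cydp] -> 9 lines: mpky wyysu mjk rek wem pqm holm cydp rthrp
Hunk 4: at line 3 remove [rek,wem] add [ivpi] -> 8 lines: mpky wyysu mjk ivpi pqm holm cydp rthrp
Hunk 5: at line 2 remove [mjk,ivpi] add [lzk,cucz] -> 8 lines: mpky wyysu lzk cucz pqm holm cydp rthrp
Hunk 6: at line 4 remove [pqm,holm,cydp] add [dnjz] -> 6 lines: mpky wyysu lzk cucz dnjz rthrp
Hunk 7: at line 2 remove [lzk,cucz,dnjz] add [oewg,uhui] -> 5 lines: mpky wyysu oewg uhui rthrp
Final line 3: oewg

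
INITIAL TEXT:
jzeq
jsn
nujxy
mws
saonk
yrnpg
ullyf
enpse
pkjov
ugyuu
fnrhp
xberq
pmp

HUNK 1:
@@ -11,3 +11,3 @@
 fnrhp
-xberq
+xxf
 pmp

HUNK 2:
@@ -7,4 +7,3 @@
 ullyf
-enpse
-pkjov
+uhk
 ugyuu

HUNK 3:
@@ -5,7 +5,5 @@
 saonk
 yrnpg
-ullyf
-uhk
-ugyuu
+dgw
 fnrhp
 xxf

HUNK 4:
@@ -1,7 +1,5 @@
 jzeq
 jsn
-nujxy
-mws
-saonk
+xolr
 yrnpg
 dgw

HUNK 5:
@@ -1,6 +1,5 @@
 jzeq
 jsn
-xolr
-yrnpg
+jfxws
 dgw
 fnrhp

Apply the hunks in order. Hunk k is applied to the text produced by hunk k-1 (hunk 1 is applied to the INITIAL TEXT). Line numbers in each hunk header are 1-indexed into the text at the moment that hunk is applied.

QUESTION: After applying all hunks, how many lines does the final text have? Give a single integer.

Answer: 7

Derivation:
Hunk 1: at line 11 remove [xberq] add [xxf] -> 13 lines: jzeq jsn nujxy mws saonk yrnpg ullyf enpse pkjov ugyuu fnrhp xxf pmp
Hunk 2: at line 7 remove [enpse,pkjov] add [uhk] -> 12 lines: jzeq jsn nujxy mws saonk yrnpg ullyf uhk ugyuu fnrhp xxf pmp
Hunk 3: at line 5 remove [ullyf,uhk,ugyuu] add [dgw] -> 10 lines: jzeq jsn nujxy mws saonk yrnpg dgw fnrhp xxf pmp
Hunk 4: at line 1 remove [nujxy,mws,saonk] add [xolr] -> 8 lines: jzeq jsn xolr yrnpg dgw fnrhp xxf pmp
Hunk 5: at line 1 remove [xolr,yrnpg] add [jfxws] -> 7 lines: jzeq jsn jfxws dgw fnrhp xxf pmp
Final line count: 7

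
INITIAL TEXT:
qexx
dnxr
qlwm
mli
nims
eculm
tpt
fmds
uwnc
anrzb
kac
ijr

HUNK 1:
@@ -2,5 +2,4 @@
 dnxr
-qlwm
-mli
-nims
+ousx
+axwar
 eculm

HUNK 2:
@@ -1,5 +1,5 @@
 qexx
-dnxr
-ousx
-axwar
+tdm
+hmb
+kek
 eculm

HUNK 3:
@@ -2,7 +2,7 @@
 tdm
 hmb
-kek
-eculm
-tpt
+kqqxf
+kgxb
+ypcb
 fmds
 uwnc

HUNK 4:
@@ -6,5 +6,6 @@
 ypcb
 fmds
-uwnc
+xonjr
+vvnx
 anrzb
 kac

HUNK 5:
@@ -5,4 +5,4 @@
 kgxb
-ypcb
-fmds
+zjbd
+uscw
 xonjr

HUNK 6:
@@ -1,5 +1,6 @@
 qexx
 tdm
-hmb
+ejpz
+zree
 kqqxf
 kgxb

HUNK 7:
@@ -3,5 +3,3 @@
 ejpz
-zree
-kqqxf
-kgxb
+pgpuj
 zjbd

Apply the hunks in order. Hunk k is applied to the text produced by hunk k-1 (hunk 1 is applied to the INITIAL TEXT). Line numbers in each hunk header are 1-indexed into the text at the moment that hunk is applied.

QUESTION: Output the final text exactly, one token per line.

Hunk 1: at line 2 remove [qlwm,mli,nims] add [ousx,axwar] -> 11 lines: qexx dnxr ousx axwar eculm tpt fmds uwnc anrzb kac ijr
Hunk 2: at line 1 remove [dnxr,ousx,axwar] add [tdm,hmb,kek] -> 11 lines: qexx tdm hmb kek eculm tpt fmds uwnc anrzb kac ijr
Hunk 3: at line 2 remove [kek,eculm,tpt] add [kqqxf,kgxb,ypcb] -> 11 lines: qexx tdm hmb kqqxf kgxb ypcb fmds uwnc anrzb kac ijr
Hunk 4: at line 6 remove [uwnc] add [xonjr,vvnx] -> 12 lines: qexx tdm hmb kqqxf kgxb ypcb fmds xonjr vvnx anrzb kac ijr
Hunk 5: at line 5 remove [ypcb,fmds] add [zjbd,uscw] -> 12 lines: qexx tdm hmb kqqxf kgxb zjbd uscw xonjr vvnx anrzb kac ijr
Hunk 6: at line 1 remove [hmb] add [ejpz,zree] -> 13 lines: qexx tdm ejpz zree kqqxf kgxb zjbd uscw xonjr vvnx anrzb kac ijr
Hunk 7: at line 3 remove [zree,kqqxf,kgxb] add [pgpuj] -> 11 lines: qexx tdm ejpz pgpuj zjbd uscw xonjr vvnx anrzb kac ijr

Answer: qexx
tdm
ejpz
pgpuj
zjbd
uscw
xonjr
vvnx
anrzb
kac
ijr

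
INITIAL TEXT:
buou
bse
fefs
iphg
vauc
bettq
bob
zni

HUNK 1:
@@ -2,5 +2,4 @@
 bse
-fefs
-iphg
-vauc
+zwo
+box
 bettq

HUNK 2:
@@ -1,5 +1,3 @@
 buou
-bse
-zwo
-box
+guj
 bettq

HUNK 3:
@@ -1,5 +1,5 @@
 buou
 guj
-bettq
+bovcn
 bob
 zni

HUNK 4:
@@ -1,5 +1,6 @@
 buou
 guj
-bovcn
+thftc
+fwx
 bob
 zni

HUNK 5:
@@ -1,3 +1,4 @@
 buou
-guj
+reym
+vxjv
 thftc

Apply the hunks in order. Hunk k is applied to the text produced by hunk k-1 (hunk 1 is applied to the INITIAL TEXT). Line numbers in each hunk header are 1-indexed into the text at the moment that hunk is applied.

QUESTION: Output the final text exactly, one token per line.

Answer: buou
reym
vxjv
thftc
fwx
bob
zni

Derivation:
Hunk 1: at line 2 remove [fefs,iphg,vauc] add [zwo,box] -> 7 lines: buou bse zwo box bettq bob zni
Hunk 2: at line 1 remove [bse,zwo,box] add [guj] -> 5 lines: buou guj bettq bob zni
Hunk 3: at line 1 remove [bettq] add [bovcn] -> 5 lines: buou guj bovcn bob zni
Hunk 4: at line 1 remove [bovcn] add [thftc,fwx] -> 6 lines: buou guj thftc fwx bob zni
Hunk 5: at line 1 remove [guj] add [reym,vxjv] -> 7 lines: buou reym vxjv thftc fwx bob zni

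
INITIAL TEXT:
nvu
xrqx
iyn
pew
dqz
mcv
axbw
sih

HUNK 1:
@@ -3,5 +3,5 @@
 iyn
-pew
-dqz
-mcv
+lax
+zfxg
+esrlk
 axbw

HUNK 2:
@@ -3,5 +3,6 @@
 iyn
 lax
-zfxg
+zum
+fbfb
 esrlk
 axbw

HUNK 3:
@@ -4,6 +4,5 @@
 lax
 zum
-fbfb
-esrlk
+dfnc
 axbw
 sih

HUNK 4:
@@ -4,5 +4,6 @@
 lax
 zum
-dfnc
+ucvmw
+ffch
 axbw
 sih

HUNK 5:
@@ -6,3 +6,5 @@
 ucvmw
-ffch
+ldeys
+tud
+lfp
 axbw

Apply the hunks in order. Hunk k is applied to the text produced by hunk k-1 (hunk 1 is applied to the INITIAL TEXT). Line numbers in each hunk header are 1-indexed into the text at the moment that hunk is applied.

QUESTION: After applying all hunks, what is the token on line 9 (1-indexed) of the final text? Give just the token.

Hunk 1: at line 3 remove [pew,dqz,mcv] add [lax,zfxg,esrlk] -> 8 lines: nvu xrqx iyn lax zfxg esrlk axbw sih
Hunk 2: at line 3 remove [zfxg] add [zum,fbfb] -> 9 lines: nvu xrqx iyn lax zum fbfb esrlk axbw sih
Hunk 3: at line 4 remove [fbfb,esrlk] add [dfnc] -> 8 lines: nvu xrqx iyn lax zum dfnc axbw sih
Hunk 4: at line 4 remove [dfnc] add [ucvmw,ffch] -> 9 lines: nvu xrqx iyn lax zum ucvmw ffch axbw sih
Hunk 5: at line 6 remove [ffch] add [ldeys,tud,lfp] -> 11 lines: nvu xrqx iyn lax zum ucvmw ldeys tud lfp axbw sih
Final line 9: lfp

Answer: lfp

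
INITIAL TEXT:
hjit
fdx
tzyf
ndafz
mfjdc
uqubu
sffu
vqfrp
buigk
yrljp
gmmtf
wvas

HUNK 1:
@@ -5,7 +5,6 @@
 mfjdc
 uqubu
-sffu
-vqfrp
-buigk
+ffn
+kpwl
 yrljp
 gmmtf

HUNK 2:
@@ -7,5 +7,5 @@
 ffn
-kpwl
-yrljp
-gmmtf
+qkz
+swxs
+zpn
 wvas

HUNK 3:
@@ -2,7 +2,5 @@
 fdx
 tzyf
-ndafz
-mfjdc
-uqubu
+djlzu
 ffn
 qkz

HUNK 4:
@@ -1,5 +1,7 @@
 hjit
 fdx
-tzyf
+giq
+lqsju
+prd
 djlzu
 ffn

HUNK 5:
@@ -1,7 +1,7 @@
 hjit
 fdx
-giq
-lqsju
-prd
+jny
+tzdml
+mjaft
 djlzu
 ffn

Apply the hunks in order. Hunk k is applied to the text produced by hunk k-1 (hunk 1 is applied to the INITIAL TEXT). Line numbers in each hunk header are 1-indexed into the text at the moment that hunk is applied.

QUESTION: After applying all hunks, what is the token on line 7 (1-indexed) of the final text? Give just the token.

Hunk 1: at line 5 remove [sffu,vqfrp,buigk] add [ffn,kpwl] -> 11 lines: hjit fdx tzyf ndafz mfjdc uqubu ffn kpwl yrljp gmmtf wvas
Hunk 2: at line 7 remove [kpwl,yrljp,gmmtf] add [qkz,swxs,zpn] -> 11 lines: hjit fdx tzyf ndafz mfjdc uqubu ffn qkz swxs zpn wvas
Hunk 3: at line 2 remove [ndafz,mfjdc,uqubu] add [djlzu] -> 9 lines: hjit fdx tzyf djlzu ffn qkz swxs zpn wvas
Hunk 4: at line 1 remove [tzyf] add [giq,lqsju,prd] -> 11 lines: hjit fdx giq lqsju prd djlzu ffn qkz swxs zpn wvas
Hunk 5: at line 1 remove [giq,lqsju,prd] add [jny,tzdml,mjaft] -> 11 lines: hjit fdx jny tzdml mjaft djlzu ffn qkz swxs zpn wvas
Final line 7: ffn

Answer: ffn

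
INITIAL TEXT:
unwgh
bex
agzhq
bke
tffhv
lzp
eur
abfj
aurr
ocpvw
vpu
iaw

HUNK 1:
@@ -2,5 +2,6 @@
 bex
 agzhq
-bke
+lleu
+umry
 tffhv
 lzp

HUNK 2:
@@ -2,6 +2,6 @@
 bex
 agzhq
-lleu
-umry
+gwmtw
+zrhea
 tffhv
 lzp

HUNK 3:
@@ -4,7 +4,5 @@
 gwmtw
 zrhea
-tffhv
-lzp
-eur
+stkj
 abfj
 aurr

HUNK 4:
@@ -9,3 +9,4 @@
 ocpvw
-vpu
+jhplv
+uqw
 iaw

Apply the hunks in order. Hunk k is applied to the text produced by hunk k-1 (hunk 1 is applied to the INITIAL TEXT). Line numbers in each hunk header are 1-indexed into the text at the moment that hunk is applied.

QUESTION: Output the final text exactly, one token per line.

Answer: unwgh
bex
agzhq
gwmtw
zrhea
stkj
abfj
aurr
ocpvw
jhplv
uqw
iaw

Derivation:
Hunk 1: at line 2 remove [bke] add [lleu,umry] -> 13 lines: unwgh bex agzhq lleu umry tffhv lzp eur abfj aurr ocpvw vpu iaw
Hunk 2: at line 2 remove [lleu,umry] add [gwmtw,zrhea] -> 13 lines: unwgh bex agzhq gwmtw zrhea tffhv lzp eur abfj aurr ocpvw vpu iaw
Hunk 3: at line 4 remove [tffhv,lzp,eur] add [stkj] -> 11 lines: unwgh bex agzhq gwmtw zrhea stkj abfj aurr ocpvw vpu iaw
Hunk 4: at line 9 remove [vpu] add [jhplv,uqw] -> 12 lines: unwgh bex agzhq gwmtw zrhea stkj abfj aurr ocpvw jhplv uqw iaw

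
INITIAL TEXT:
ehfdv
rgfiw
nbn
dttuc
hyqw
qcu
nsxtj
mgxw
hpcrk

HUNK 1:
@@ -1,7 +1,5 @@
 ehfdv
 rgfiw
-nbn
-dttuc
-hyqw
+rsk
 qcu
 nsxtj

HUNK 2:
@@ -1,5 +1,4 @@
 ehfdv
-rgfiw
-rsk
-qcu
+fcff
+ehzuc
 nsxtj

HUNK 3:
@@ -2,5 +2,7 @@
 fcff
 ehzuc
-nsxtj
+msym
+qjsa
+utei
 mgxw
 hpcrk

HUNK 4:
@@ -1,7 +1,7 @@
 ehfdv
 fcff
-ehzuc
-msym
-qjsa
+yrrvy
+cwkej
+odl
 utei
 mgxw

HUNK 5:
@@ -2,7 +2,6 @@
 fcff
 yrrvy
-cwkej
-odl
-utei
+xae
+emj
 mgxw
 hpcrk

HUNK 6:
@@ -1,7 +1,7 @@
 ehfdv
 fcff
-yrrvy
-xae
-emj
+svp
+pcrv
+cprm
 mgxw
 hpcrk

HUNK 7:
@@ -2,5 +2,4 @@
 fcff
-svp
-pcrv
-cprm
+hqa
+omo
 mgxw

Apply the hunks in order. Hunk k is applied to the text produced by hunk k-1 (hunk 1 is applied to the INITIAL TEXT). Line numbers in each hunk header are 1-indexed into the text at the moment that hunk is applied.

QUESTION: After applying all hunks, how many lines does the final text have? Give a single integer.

Hunk 1: at line 1 remove [nbn,dttuc,hyqw] add [rsk] -> 7 lines: ehfdv rgfiw rsk qcu nsxtj mgxw hpcrk
Hunk 2: at line 1 remove [rgfiw,rsk,qcu] add [fcff,ehzuc] -> 6 lines: ehfdv fcff ehzuc nsxtj mgxw hpcrk
Hunk 3: at line 2 remove [nsxtj] add [msym,qjsa,utei] -> 8 lines: ehfdv fcff ehzuc msym qjsa utei mgxw hpcrk
Hunk 4: at line 1 remove [ehzuc,msym,qjsa] add [yrrvy,cwkej,odl] -> 8 lines: ehfdv fcff yrrvy cwkej odl utei mgxw hpcrk
Hunk 5: at line 2 remove [cwkej,odl,utei] add [xae,emj] -> 7 lines: ehfdv fcff yrrvy xae emj mgxw hpcrk
Hunk 6: at line 1 remove [yrrvy,xae,emj] add [svp,pcrv,cprm] -> 7 lines: ehfdv fcff svp pcrv cprm mgxw hpcrk
Hunk 7: at line 2 remove [svp,pcrv,cprm] add [hqa,omo] -> 6 lines: ehfdv fcff hqa omo mgxw hpcrk
Final line count: 6

Answer: 6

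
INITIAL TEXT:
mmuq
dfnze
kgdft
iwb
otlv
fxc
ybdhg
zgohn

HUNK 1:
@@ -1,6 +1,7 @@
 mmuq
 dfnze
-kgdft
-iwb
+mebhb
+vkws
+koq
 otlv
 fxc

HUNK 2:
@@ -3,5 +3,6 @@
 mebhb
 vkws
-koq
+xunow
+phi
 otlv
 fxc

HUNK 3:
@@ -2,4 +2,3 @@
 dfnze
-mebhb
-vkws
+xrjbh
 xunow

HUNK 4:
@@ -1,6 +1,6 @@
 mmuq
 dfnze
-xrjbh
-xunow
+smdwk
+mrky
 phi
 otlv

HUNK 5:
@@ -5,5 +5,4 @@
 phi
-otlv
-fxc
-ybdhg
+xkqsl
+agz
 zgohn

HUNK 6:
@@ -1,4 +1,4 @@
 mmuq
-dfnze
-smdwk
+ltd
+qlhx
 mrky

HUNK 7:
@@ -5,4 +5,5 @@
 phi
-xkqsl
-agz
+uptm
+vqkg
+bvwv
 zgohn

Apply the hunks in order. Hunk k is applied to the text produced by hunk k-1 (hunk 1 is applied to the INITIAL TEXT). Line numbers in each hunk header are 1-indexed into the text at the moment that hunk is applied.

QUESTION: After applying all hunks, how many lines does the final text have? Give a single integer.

Answer: 9

Derivation:
Hunk 1: at line 1 remove [kgdft,iwb] add [mebhb,vkws,koq] -> 9 lines: mmuq dfnze mebhb vkws koq otlv fxc ybdhg zgohn
Hunk 2: at line 3 remove [koq] add [xunow,phi] -> 10 lines: mmuq dfnze mebhb vkws xunow phi otlv fxc ybdhg zgohn
Hunk 3: at line 2 remove [mebhb,vkws] add [xrjbh] -> 9 lines: mmuq dfnze xrjbh xunow phi otlv fxc ybdhg zgohn
Hunk 4: at line 1 remove [xrjbh,xunow] add [smdwk,mrky] -> 9 lines: mmuq dfnze smdwk mrky phi otlv fxc ybdhg zgohn
Hunk 5: at line 5 remove [otlv,fxc,ybdhg] add [xkqsl,agz] -> 8 lines: mmuq dfnze smdwk mrky phi xkqsl agz zgohn
Hunk 6: at line 1 remove [dfnze,smdwk] add [ltd,qlhx] -> 8 lines: mmuq ltd qlhx mrky phi xkqsl agz zgohn
Hunk 7: at line 5 remove [xkqsl,agz] add [uptm,vqkg,bvwv] -> 9 lines: mmuq ltd qlhx mrky phi uptm vqkg bvwv zgohn
Final line count: 9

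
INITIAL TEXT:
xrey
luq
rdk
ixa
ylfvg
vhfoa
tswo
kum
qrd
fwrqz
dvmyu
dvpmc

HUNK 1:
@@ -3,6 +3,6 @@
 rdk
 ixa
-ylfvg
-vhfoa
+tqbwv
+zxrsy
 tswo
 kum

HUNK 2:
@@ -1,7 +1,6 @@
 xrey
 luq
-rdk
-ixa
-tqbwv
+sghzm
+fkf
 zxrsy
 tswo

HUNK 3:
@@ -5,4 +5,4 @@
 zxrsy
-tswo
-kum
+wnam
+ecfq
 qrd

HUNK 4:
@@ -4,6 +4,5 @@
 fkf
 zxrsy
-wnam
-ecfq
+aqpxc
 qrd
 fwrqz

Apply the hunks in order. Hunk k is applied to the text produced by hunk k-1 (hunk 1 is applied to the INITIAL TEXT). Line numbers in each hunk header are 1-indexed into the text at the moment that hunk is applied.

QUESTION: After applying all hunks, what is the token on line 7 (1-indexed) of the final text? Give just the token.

Hunk 1: at line 3 remove [ylfvg,vhfoa] add [tqbwv,zxrsy] -> 12 lines: xrey luq rdk ixa tqbwv zxrsy tswo kum qrd fwrqz dvmyu dvpmc
Hunk 2: at line 1 remove [rdk,ixa,tqbwv] add [sghzm,fkf] -> 11 lines: xrey luq sghzm fkf zxrsy tswo kum qrd fwrqz dvmyu dvpmc
Hunk 3: at line 5 remove [tswo,kum] add [wnam,ecfq] -> 11 lines: xrey luq sghzm fkf zxrsy wnam ecfq qrd fwrqz dvmyu dvpmc
Hunk 4: at line 4 remove [wnam,ecfq] add [aqpxc] -> 10 lines: xrey luq sghzm fkf zxrsy aqpxc qrd fwrqz dvmyu dvpmc
Final line 7: qrd

Answer: qrd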